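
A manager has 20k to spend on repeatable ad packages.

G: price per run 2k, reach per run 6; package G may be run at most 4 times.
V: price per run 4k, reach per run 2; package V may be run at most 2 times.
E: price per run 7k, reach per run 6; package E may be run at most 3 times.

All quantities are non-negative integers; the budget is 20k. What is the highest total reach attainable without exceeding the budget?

Take 4×G, 1×V, and 1×E: price 19 ≤ 20, reach 4·6 + 1·2 + 1·6 = 32.
G has the best ratio (6/2) and is taken to its limit of 4; remaining capacity is filled optimally with the others.

32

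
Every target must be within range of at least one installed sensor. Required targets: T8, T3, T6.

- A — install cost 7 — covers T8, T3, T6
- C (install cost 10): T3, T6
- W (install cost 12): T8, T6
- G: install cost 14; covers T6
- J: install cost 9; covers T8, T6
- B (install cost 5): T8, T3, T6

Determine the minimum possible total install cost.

B alone covers T8, T3, T6 — every target.
Total install cost: 5.
No cover costs less than 5.

5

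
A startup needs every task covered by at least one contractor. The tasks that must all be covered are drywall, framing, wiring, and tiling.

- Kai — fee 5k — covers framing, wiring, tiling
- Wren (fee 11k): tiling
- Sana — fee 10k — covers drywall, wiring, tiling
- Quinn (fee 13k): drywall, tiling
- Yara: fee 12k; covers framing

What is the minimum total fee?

This is a weighted set-cover instance.
Choose Kai and Sana: together they cover drywall, framing, wiring, tiling — every task.
Total fee: 5 + 10 = 15.
No cover costs less than 15.

15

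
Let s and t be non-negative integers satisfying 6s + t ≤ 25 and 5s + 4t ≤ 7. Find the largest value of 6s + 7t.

(s,t)=(0,1): 6·0+1·1=1≤25, 5·0+4·1=4≤7, objective 7.
(s,t)=(1,0): 6·1+1·0=6≤25, 5·1+4·0=5≤7, objective 6.
(s,t)=(0,0): 6·0+1·0=0≤25, 5·0+4·0=0≤7, objective 0.
The best lattice point is (0,1), giving 7.

7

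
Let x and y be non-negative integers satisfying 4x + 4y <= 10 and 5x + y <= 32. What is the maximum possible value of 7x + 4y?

Relaxing integrality, the LP optimum is 17.50 at (x,y) = (2.5, 0), which is not an integer point.
(x,y)=(2,0): 4·2+4·0=8≤10, 5·2+1·0=10≤32, objective 14.
(x,y)=(1,1): 4·1+4·1=8≤10, 5·1+1·1=6≤32, objective 11.
No feasible integer point exceeds 14.

14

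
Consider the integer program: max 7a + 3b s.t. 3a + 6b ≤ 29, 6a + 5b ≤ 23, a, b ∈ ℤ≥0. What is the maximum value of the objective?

Relaxing integrality, the LP optimum is 26.83 at (a,b) = (3.83, 0), which is not an integer point.
(a,b)=(3,1) is feasible, giving 24.
(a,b)=(3,0) is feasible, giving 21.
(a,b)=(2,2) is feasible, giving 20.
No feasible integer point exceeds 24.

24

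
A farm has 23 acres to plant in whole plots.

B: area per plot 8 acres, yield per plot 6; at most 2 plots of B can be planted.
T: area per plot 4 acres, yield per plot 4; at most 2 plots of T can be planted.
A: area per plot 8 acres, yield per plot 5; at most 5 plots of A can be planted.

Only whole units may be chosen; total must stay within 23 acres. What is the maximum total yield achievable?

This is a bounded integer knapsack.
Take 2×B and 1×T: area 20 ≤ 23, yield 2·6 + 1·4 = 16.
No other integer combination yields more.

16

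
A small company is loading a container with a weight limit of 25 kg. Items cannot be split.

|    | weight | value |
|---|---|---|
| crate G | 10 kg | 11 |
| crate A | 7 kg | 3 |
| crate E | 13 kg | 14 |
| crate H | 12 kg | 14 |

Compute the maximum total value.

28

This is an integer program with binary decision variables.
Allowing fractional choices, the relaxed optimum would be about 28.2, but items are indivisible.
crate E + crate H: weight 13 + 12 = 25 ≤ 25, value 14 + 14 = 28.
crate G + crate H: weight 10 + 12 = 22 ≤ 25, value 11 + 14 = 25.
Best is crate E and crate H with total value 28.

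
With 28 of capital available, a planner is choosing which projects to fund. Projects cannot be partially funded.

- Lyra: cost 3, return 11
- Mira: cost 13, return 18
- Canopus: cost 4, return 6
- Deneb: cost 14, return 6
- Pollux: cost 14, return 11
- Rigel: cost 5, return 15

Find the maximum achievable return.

This is a 0-1 knapsack instance.
Lyra + Canopus + Pollux + Rigel: cost 3 + 4 + 14 + 5 = 26 ≤ 28, return 11 + 6 + 11 + 15 = 43.
Lyra + Mira + Rigel: cost 3 + 13 + 5 = 21 ≤ 28, return 11 + 18 + 15 = 44.
Lyra + Mira + Canopus + Rigel: cost 3 + 13 + 4 + 5 = 25 ≤ 28, return 11 + 18 + 6 + 15 = 50.
Best is Lyra, Mira, Canopus, and Rigel with total return 50.

50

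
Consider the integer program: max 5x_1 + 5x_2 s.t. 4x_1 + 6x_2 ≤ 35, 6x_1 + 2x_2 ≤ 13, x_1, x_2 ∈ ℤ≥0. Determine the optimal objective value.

(x_1,x_2)=(0,5): 4·0+6·5=30≤35, 6·0+2·5=10≤13, objective 25.
(x_1,x_2)=(0,4): 4·0+6·4=24≤35, 6·0+2·4=8≤13, objective 20.
The best lattice point is (0,5), giving 25.

25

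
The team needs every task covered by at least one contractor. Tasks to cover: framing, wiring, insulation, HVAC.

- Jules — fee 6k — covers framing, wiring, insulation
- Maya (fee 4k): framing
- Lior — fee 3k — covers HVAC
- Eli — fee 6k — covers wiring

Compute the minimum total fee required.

9

Choose Jules and Lior: together they cover framing, wiring, insulation, HVAC — every task.
Total fee: 6 + 3 = 9.
No cover costs less than 9.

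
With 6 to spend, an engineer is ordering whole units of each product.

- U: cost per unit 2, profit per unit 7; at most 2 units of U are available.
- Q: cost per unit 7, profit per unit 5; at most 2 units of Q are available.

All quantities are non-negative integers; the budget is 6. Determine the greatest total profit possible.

14

This is a bounded integer knapsack.
U has the best ratio (7/2); taking only U gives at most 2×7 = 14 (stopped by the supply cap of 2).
Optimal: 2×U: cost 4 ≤ 6, profit 2·7 = 14.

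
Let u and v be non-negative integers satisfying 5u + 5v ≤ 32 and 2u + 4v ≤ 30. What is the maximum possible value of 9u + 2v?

(u,v)=(6,0): 5·6+5·0=30≤32, 2·6+4·0=12≤30, objective 54.
(u,v)=(5,1): 5·5+5·1=30≤32, 2·5+4·1=14≤30, objective 47.
(u,v)=(5,0): 5·5+5·0=25≤32, 2·5+4·0=10≤30, objective 45.
The best lattice point is (6,0), giving 54.

54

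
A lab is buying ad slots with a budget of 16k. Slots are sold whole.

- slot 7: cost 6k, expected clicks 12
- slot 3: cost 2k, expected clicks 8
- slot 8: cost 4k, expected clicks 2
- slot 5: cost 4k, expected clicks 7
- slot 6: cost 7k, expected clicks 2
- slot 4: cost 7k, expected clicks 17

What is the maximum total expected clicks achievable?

37

Allowing fractional choices, the relaxed optimum would be about 38.8, but ad slots are indivisible.
slot 7 + slot 3 + slot 4: cost 6 + 2 + 7 = 15 ≤ 16, expected clicks 12 + 8 + 17 = 37.
slot 3 + slot 5 + slot 4: cost 2 + 4 + 7 = 13 ≤ 16, expected clicks 8 + 7 + 17 = 32.
slot 7 + slot 4: cost 6 + 7 = 13 ≤ 16, expected clicks 12 + 17 = 29.
Best is slot 7, slot 3, and slot 4 with total expected clicks 37.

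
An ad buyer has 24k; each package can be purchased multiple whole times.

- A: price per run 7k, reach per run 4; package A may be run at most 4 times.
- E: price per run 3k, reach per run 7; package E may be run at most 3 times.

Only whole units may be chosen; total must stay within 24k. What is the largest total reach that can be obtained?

This is a bounded integer knapsack.
E has the best ratio (7/3); taking only E gives at most 3×7 = 21 (stopped by the supply cap of 3).
Mixing does better — 2×A and 3×E: price 23 ≤ 24, reach 2·4 + 3·7 = 29.

29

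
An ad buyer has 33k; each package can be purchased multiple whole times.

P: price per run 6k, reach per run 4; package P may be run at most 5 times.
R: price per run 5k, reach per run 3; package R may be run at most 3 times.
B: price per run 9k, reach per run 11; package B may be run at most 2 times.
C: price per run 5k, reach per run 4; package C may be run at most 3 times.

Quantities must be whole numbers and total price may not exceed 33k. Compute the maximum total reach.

2×B and 3×C: price 33 ≤ 33, reach 2·11 + 3·4 = 34.
1×R, 2×B, and 2×C: price 33 ≤ 33, reach 1·3 + 2·11 + 2·4 = 33.
Best is 34.

34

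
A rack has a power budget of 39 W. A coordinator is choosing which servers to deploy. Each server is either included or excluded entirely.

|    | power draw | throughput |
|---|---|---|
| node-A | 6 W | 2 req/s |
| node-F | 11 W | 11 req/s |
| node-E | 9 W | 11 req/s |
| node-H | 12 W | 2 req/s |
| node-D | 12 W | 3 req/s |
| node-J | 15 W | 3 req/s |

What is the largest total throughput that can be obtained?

Take node-A, node-F, node-E, and node-D: power draw 6 + 11 + 9 + 12 = 38 ≤ 39, throughput 2 + 11 + 11 + 3 = 27.
No other feasible combination does better.

27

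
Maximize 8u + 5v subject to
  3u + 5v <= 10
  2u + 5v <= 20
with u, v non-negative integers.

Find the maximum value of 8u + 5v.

24

(u,v)=(3,0): 3·3+5·0=9≤10, 2·3+5·0=6≤20, objective 24.
(u,v)=(2,0): 3·2+5·0=6≤10, 2·2+5·0=4≤20, objective 16.
Maximum is 24 at (u,v)=(3,0).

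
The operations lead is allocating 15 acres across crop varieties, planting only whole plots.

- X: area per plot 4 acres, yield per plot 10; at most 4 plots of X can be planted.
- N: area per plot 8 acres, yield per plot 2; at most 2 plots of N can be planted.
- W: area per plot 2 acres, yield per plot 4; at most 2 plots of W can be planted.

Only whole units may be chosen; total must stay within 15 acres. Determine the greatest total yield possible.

This is a bounded integer knapsack.
X has the best ratio (10/4); taking only X gives at most 3×10 = 30 (stopped by the area limit).
Mixing does better — 3×X and 1×W: area 14 ≤ 15, yield 3·10 + 1·4 = 34.

34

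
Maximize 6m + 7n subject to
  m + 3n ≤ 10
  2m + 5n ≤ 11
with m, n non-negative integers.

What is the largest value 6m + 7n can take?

30

(m,n)=(5,0) is feasible, giving 30.
(m,n)=(4,0) is feasible, giving 24.
Maximum is 30 at (m,n)=(5,0).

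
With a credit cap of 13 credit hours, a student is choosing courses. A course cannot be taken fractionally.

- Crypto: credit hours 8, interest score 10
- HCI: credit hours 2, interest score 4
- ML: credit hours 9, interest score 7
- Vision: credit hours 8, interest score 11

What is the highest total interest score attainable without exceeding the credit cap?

15

Take HCI and Vision: credit hours 2 + 8 = 10 ≤ 13, interest score 4 + 11 = 15.
No other feasible combination does better.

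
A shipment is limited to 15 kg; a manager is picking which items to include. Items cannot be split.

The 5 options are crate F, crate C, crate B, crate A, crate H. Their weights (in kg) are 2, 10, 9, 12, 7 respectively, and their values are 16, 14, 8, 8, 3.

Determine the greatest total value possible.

30

Allowing fractional choices, the relaxed optimum would be about 32.7, but items are indivisible.
crate F + crate C: weight 2 + 10 = 12 ≤ 15, value 16 + 14 = 30.
crate F + crate B: weight 2 + 9 = 11 ≤ 15, value 16 + 8 = 24.
crate F + crate A: weight 2 + 12 = 14 ≤ 15, value 16 + 8 = 24.
Best is crate F and crate C with total value 30.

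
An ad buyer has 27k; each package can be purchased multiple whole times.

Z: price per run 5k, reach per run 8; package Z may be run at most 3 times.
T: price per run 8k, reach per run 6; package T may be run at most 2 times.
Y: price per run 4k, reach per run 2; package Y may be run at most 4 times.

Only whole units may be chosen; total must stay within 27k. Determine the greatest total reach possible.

Z has the best ratio (8/5); taking only Z gives at most 3×8 = 24 (stopped by the supply cap of 3).
Mixing does better — 3×Z, 1×T, and 1×Y: price 27 ≤ 27, reach 3·8 + 1·6 + 1·2 = 32.

32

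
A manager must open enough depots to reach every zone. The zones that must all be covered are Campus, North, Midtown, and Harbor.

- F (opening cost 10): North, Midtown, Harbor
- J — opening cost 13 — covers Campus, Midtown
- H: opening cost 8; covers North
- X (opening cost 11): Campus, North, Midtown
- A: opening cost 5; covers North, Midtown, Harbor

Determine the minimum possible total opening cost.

16

Choose X and A: together they cover Campus, North, Midtown, Harbor — every zone.
Total opening cost: 11 + 5 = 16.
No cover costs less than 16.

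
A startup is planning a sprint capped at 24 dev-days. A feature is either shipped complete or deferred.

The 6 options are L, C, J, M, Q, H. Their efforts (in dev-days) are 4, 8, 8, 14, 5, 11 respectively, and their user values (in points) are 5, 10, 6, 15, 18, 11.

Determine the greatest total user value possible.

39

This is a 0-1 knapsack instance.
C + Q + H: effort 8 + 5 + 11 = 24 ≤ 24, user value 10 + 18 + 11 = 39.
J + Q + H: effort 8 + 5 + 11 = 24 ≤ 24, user value 6 + 18 + 11 = 35.
L + M + Q: effort 4 + 14 + 5 = 23 ≤ 24, user value 5 + 15 + 18 = 38.
Best is C, Q, and H with total user value 39.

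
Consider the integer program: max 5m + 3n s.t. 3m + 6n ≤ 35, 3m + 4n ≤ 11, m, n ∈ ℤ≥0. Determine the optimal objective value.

The continuous relaxation peaks at (3.67, 0) with value 18.33; rounding to a feasible lattice point costs some objective.
(m,n)=(3,0): 3·3+6·0=9≤35, 3·3+4·0=9≤11, objective 15.
(m,n)=(2,1): 3·2+6·1=12≤35, 3·2+4·1=10≤11, objective 13.
(m,n)=(2,0): 3·2+6·0=6≤35, 3·2+4·0=6≤11, objective 10.
No feasible integer point exceeds 15.

15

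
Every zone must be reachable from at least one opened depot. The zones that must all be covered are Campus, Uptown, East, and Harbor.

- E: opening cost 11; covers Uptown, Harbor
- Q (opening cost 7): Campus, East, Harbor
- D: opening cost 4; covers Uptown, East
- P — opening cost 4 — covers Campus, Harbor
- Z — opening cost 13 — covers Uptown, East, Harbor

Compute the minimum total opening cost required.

8

Choose D and P: together they cover Campus, Uptown, East, Harbor — every zone.
Total opening cost: 4 + 4 = 8.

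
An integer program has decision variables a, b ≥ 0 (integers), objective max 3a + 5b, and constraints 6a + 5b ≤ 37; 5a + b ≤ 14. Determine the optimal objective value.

35

(a,b)=(0,7): 6·0+5·7=35≤37, 5·0+1·7=7≤14, objective 35.
(a,b)=(1,6): 6·1+5·6=36≤37, 5·1+1·6=11≤14, objective 33.
The best lattice point is (0,7), giving 35.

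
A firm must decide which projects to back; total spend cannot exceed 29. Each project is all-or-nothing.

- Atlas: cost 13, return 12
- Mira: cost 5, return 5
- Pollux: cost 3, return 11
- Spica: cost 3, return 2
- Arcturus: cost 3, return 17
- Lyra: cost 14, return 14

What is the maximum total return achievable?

49

Mira + Pollux + Spica + Arcturus + Lyra: cost 5 + 3 + 3 + 3 + 14 = 28 ≤ 29, return 5 + 11 + 2 + 17 + 14 = 49.
Mira + Pollux + Arcturus + Lyra: cost 5 + 3 + 3 + 14 = 25 ≤ 29, return 5 + 11 + 17 + 14 = 47.
Best is Mira, Pollux, Spica, Arcturus, and Lyra with total return 49.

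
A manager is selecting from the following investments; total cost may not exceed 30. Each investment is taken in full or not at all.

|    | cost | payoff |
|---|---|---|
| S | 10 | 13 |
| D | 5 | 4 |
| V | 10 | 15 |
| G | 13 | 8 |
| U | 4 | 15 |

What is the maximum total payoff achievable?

Allowing fractional choices, the relaxed optimum would be about 47.6, but investments are indivisible.
S + D + V + U: cost 10 + 5 + 10 + 4 = 29 ≤ 30, payoff 13 + 4 + 15 + 15 = 47.
S + V + U: cost 10 + 10 + 4 = 24 ≤ 30, payoff 13 + 15 + 15 = 43.
Best is S, D, V, and U with total payoff 47.

47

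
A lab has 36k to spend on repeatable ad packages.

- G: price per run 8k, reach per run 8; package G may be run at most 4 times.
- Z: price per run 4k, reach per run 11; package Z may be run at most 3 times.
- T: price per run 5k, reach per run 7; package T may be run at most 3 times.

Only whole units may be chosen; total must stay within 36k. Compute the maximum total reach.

This is a bounded integer knapsack.
3×G and 3×Z: price 36 ≤ 36, reach 3·8 + 3·11 = 57.
1×G, 3×Z, and 3×T: price 35 ≤ 36, reach 1·8 + 3·11 + 3·7 = 62.
Best is 62.

62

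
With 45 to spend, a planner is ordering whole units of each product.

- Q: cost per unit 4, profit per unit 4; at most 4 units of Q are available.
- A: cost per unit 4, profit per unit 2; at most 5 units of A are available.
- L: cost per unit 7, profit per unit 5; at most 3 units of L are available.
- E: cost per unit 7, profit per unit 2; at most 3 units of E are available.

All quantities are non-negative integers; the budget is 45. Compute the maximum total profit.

35

Q has the best ratio (4/4); taking only Q gives at most 4×4 = 16 (stopped by the supply cap of 4).
Mixing does better — 4×Q, 2×A, and 3×L: cost 45 ≤ 45, profit 4·4 + 2·2 + 3·5 = 35.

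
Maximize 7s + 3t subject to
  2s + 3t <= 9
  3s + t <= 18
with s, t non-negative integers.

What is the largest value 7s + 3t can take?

28

(s,t)=(4,0): 2·4+3·0=8≤9, 3·4+1·0=12≤18, objective 28.
(s,t)=(3,1): 2·3+3·1=9≤9, 3·3+1·1=10≤18, objective 24.
(s,t)=(3,0): 2·3+3·0=6≤9, 3·3+1·0=9≤18, objective 21.
The best lattice point is (4,0), giving 28.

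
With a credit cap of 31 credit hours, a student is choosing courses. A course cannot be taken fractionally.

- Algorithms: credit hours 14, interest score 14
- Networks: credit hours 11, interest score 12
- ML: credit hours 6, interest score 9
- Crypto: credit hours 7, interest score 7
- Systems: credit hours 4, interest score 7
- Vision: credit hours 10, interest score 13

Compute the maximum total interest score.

Algorithms + ML + Crypto + Systems: credit hours 14 + 6 + 7 + 4 = 31 ≤ 31, interest score 14 + 9 + 7 + 7 = 37.
Networks + ML + Systems + Vision: credit hours 11 + 6 + 4 + 10 = 31 ≤ 31, interest score 12 + 9 + 7 + 13 = 41.
ML + Crypto + Systems + Vision: credit hours 6 + 7 + 4 + 10 = 27 ≤ 31, interest score 9 + 7 + 7 + 13 = 36.
Best is Networks, ML, Systems, and Vision with total interest score 41.

41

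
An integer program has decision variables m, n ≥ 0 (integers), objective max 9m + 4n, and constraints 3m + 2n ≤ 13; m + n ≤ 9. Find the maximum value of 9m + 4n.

36

(m,n)=(4,0) is feasible, giving 36.
(m,n)=(3,1) is feasible, giving 31.
(m,n)=(3,0) is feasible, giving 27.
No feasible integer point exceeds 36.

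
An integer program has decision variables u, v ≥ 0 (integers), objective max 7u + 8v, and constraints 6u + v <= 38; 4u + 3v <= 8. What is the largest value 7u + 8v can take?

The continuous relaxation peaks at (0, 2.67) with value 21.33; rounding to a feasible lattice point costs some objective.
(u,v)=(0,2): 6·0+1·2=2≤38, 4·0+3·2=6≤8, objective 16.
(u,v)=(1,1): 6·1+1·1=7≤38, 4·1+3·1=7≤8, objective 15.
(u,v)=(0,1): 6·0+1·1=1≤38, 4·0+3·1=3≤8, objective 8.
No feasible integer point exceeds 16.

16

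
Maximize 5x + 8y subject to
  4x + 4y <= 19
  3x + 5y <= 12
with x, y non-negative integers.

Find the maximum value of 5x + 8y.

(x,y)=(4,0): 4·4+4·0=16≤19, 3·4+5·0=12≤12, objective 20.
(x,y)=(3,0): 4·3+4·0=12≤19, 3·3+5·0=9≤12, objective 15.
Maximum is 20 at (x,y)=(4,0).

20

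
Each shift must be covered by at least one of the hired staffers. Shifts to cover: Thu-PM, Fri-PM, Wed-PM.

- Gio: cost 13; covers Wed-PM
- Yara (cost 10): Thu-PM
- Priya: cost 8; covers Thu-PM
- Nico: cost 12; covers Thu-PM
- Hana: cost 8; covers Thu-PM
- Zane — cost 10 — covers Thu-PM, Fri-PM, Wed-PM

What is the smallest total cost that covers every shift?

Zane alone covers Thu-PM, Fri-PM, Wed-PM — every shift.
Total cost: 10.
No cover costs less than 10.

10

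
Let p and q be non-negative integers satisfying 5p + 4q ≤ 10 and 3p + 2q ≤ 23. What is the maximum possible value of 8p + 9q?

The continuous relaxation peaks at (0, 2.5) with value 22.50; rounding to a feasible lattice point costs some objective.
(p,q)=(0,2): 5·0+4·2=8≤10, 3·0+2·2=4≤23, objective 18.
(p,q)=(1,1): 5·1+4·1=9≤10, 3·1+2·1=5≤23, objective 17.
(p,q)=(0,1): 5·0+4·1=4≤10, 3·0+2·1=2≤23, objective 9.
No feasible integer point exceeds 18.

18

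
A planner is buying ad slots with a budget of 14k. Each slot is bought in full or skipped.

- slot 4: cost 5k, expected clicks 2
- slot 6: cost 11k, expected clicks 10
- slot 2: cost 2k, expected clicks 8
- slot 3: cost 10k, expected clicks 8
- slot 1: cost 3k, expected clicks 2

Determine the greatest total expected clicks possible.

This is an integer program with binary decision variables.
slot 6 + slot 2: cost 11 + 2 = 13 ≤ 14, expected clicks 10 + 8 = 18.
slot 2 + slot 3: cost 2 + 10 = 12 ≤ 14, expected clicks 8 + 8 = 16.
Best is slot 6 and slot 2 with total expected clicks 18.

18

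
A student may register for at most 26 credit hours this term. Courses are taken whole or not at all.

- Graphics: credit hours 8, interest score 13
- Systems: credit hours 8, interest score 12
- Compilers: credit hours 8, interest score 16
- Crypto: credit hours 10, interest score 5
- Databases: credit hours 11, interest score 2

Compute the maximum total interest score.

41

This is a 0-1 knapsack instance.
Graphics + Compilers + Crypto: credit hours 8 + 8 + 10 = 26 ≤ 26, interest score 13 + 16 + 5 = 34.
Graphics + Systems + Compilers: credit hours 8 + 8 + 8 = 24 ≤ 26, interest score 13 + 12 + 16 = 41.
Systems + Compilers + Crypto: credit hours 8 + 8 + 10 = 26 ≤ 26, interest score 12 + 16 + 5 = 33.
Best is Graphics, Systems, and Compilers with total interest score 41.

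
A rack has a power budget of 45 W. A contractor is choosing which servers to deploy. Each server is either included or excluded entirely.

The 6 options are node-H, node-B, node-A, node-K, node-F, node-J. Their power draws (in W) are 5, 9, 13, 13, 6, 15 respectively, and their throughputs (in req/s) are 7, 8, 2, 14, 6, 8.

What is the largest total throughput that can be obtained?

Allowing fractional choices, the relaxed optimum would be about 41.4, but servers are indivisible.
node-H + node-B + node-K + node-F: power draw 5 + 9 + 13 + 6 = 33 ≤ 45, throughput 7 + 8 + 14 + 6 = 35.
node-H + node-B + node-K + node-J: power draw 5 + 9 + 13 + 15 = 42 ≤ 45, throughput 7 + 8 + 14 + 8 = 37.
node-B + node-K + node-F + node-J: power draw 9 + 13 + 6 + 15 = 43 ≤ 45, throughput 8 + 14 + 6 + 8 = 36.
Best is node-H, node-B, node-K, and node-J with total throughput 37.

37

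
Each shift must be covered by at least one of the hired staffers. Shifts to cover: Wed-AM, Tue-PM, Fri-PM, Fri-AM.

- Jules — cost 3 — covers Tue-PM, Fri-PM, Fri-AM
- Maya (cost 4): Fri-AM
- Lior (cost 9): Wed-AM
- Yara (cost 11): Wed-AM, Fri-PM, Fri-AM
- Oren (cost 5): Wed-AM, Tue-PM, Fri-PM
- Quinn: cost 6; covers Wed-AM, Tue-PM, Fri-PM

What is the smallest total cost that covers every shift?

Choose Jules and Oren: together they cover Wed-AM, Tue-PM, Fri-PM, Fri-AM — every shift.
Total cost: 3 + 5 = 8.
No cover costs less than 8.

8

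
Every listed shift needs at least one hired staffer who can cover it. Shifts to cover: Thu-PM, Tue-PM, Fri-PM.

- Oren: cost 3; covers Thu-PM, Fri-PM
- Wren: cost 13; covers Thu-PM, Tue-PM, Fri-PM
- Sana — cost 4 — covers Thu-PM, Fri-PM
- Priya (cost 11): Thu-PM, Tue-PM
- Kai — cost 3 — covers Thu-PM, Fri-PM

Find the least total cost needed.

13

This is a weighted set-cover instance.
The greedy cost-per-new-shift heuristic would pick Oren and Priya for 14, but a cheaper cover exists.
Wren alone covers Thu-PM, Tue-PM, Fri-PM — every shift.
Total cost: 13.
No cover costs less than 13.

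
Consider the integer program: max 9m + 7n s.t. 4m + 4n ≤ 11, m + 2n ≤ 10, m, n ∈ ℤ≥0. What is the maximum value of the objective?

18

Relaxing integrality, the LP optimum is 24.75 at (m,n) = (2.75, 0), which is not an integer point.
(m,n)=(2,0): 4·2+4·0=8≤11, 1·2+2·0=2≤10, objective 18.
(m,n)=(1,1): 4·1+4·1=8≤11, 1·1+2·1=3≤10, objective 16.
(m,n)=(1,0): 4·1+4·0=4≤11, 1·1+2·0=1≤10, objective 9.
No feasible integer point exceeds 18.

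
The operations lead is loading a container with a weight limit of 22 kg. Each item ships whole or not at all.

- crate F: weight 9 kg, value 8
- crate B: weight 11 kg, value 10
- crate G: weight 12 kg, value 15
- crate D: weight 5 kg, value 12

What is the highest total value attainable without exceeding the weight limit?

27

Allowing fractional choices, the relaxed optimum would be about 31.5, but items are indivisible.
crate F + crate G: weight 9 + 12 = 21 ≤ 22, value 8 + 15 = 23.
crate G + crate D: weight 12 + 5 = 17 ≤ 22, value 15 + 12 = 27.
crate B + crate D: weight 11 + 5 = 16 ≤ 22, value 10 + 12 = 22.
Best is crate G and crate D with total value 27.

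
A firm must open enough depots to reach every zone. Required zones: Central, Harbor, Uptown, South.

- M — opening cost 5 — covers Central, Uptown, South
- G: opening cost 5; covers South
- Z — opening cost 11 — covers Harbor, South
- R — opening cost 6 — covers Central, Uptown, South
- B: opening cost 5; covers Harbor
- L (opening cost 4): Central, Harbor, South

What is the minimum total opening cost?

Choose M and L: together they cover Central, Harbor, Uptown, South — every zone.
Total opening cost: 5 + 4 = 9.

9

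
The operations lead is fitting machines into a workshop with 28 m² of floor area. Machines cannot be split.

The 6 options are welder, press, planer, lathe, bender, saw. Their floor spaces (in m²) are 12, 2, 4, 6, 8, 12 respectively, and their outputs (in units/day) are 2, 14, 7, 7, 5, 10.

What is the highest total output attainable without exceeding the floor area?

press + planer + lathe + saw: floor space 2 + 4 + 6 + 12 = 24 ≤ 28, output 14 + 7 + 7 + 10 = 38.
press + planer + bender + saw: floor space 2 + 4 + 8 + 12 = 26 ≤ 28, output 14 + 7 + 5 + 10 = 36.
press + lathe + bender + saw: floor space 2 + 6 + 8 + 12 = 28 ≤ 28, output 14 + 7 + 5 + 10 = 36.
Best is press, planer, lathe, and saw with total output 38.

38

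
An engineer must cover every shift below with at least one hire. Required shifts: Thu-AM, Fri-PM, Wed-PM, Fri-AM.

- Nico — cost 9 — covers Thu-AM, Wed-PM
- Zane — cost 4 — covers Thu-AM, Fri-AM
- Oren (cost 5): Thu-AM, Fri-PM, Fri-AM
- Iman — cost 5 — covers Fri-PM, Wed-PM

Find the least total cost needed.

The greedy cost-per-new-shift heuristic would pick Oren and Iman for 10, but a cheaper cover exists.
Choose Zane and Iman: together they cover Thu-AM, Fri-PM, Wed-PM, Fri-AM — every shift.
Total cost: 4 + 5 = 9.
No cover costs less than 9.

9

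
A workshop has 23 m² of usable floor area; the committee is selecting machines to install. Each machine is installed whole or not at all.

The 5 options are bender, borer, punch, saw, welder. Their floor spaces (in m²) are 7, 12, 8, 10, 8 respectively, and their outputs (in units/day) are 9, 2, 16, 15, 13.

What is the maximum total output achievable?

Allowing fractional choices, the relaxed optimum would be about 39.5, but machines are indivisible.
punch + welder: floor space 8 + 8 = 16 ≤ 23, output 16 + 13 = 29.
punch + saw: floor space 8 + 10 = 18 ≤ 23, output 16 + 15 = 31.
bender + punch + welder: floor space 7 + 8 + 8 = 23 ≤ 23, output 9 + 16 + 13 = 38.
Best is bender, punch, and welder with total output 38.

38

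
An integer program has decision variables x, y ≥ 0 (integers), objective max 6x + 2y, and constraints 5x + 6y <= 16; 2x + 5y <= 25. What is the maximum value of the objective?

18

(x,y)=(3,0): 5·3+6·0=15≤16, 2·3+5·0=6≤25, objective 18.
(x,y)=(2,1): 5·2+6·1=16≤16, 2·2+5·1=9≤25, objective 14.
No feasible integer point exceeds 18.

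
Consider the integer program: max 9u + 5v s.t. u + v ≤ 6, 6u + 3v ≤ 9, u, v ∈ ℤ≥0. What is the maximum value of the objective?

15

(u,v)=(0,3) is feasible, giving 15.
(u,v)=(0,2) is feasible, giving 10.
No feasible integer point exceeds 15.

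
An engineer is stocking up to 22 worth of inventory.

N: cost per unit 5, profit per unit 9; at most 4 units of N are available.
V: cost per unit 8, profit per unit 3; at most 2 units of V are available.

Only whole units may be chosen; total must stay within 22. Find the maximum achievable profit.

This is a bounded integer knapsack.
N has the best ratio (9/5); taking only N gives at most 4×9 = 36 (stopped by the cost limit).
Optimal: 4×N: cost 20 ≤ 22, profit 4·9 = 36.

36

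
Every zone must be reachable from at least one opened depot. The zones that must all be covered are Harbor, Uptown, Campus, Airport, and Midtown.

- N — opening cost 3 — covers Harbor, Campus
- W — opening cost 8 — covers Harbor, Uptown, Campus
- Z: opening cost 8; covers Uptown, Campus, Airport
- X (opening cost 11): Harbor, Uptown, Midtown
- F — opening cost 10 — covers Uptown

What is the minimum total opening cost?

19

Choose Z and X: together they cover Harbor, Uptown, Campus, Airport, Midtown — every zone.
Total opening cost: 8 + 11 = 19.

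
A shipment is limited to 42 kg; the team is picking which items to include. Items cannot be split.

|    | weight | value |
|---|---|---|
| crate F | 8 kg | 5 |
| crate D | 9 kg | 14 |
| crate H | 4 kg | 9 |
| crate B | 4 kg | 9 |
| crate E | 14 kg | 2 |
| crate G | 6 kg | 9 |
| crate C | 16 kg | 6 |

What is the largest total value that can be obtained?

Take crate D, crate H, crate B, crate G, and crate C: weight 9 + 4 + 4 + 6 + 16 = 39 ≤ 42, value 14 + 9 + 9 + 9 + 6 = 47.
No other feasible combination does better.

47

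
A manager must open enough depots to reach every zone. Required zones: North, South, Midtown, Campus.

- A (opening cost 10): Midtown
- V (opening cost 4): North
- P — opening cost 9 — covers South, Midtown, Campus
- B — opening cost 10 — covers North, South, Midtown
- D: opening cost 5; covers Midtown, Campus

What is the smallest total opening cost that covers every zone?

13

Choose V and P: together they cover North, South, Midtown, Campus — every zone.
Total opening cost: 4 + 9 = 13.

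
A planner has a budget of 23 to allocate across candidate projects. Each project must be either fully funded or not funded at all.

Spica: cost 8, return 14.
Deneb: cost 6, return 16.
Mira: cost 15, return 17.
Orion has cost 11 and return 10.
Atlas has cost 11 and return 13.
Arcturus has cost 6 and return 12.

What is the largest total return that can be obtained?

42

Take Spica, Deneb, and Arcturus: cost 8 + 6 + 6 = 20 ≤ 23, return 14 + 16 + 12 = 42.
No other feasible combination does better.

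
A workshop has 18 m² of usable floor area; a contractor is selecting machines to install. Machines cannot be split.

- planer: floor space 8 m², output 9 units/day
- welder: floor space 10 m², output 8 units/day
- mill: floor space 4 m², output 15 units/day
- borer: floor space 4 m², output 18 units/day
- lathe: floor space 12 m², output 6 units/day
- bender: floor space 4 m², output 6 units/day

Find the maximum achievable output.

This is a 0-1 knapsack instance.
welder + mill + borer: floor space 10 + 4 + 4 = 18 ≤ 18, output 8 + 15 + 18 = 41.
planer + mill + borer: floor space 8 + 4 + 4 = 16 ≤ 18, output 9 + 15 + 18 = 42.
mill + borer + bender: floor space 4 + 4 + 4 = 12 ≤ 18, output 15 + 18 + 6 = 39.
Best is planer, mill, and borer with total output 42.

42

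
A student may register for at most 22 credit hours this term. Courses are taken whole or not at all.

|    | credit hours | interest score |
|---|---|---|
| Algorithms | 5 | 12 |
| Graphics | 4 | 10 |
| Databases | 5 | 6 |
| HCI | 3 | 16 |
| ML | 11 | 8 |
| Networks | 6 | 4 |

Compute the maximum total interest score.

44

Allowing fractional choices, the relaxed optimum would be about 47.6, but courses are indivisible.
Algorithms + Graphics + HCI + Networks: credit hours 5 + 4 + 3 + 6 = 18 ≤ 22, interest score 12 + 10 + 16 + 4 = 42.
Algorithms + Graphics + Databases + HCI: credit hours 5 + 4 + 5 + 3 = 17 ≤ 22, interest score 12 + 10 + 6 + 16 = 44.
Best is Algorithms, Graphics, Databases, and HCI with total interest score 44.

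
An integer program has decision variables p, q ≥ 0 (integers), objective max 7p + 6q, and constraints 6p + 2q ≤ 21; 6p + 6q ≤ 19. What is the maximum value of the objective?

The continuous relaxation peaks at (3.17, 0) with value 22.17; rounding to a feasible lattice point costs some objective.
(p,q)=(3,0): 6·3+2·0=18≤21, 6·3+6·0=18≤19, objective 21.
(p,q)=(2,1): 6·2+2·1=14≤21, 6·2+6·1=18≤19, objective 20.
(p,q)=(2,0): 6·2+2·0=12≤21, 6·2+6·0=12≤19, objective 14.
Maximum is 21 at (p,q)=(3,0).

21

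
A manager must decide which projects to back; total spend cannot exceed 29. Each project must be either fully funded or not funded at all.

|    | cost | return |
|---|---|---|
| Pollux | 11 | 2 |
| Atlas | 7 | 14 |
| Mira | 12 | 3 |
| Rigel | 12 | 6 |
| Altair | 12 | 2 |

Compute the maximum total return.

20

Atlas + Rigel: cost 7 + 12 = 19 ≤ 29, return 14 + 6 = 20.
Pollux + Atlas: cost 11 + 7 = 18 ≤ 29, return 2 + 14 = 16.
Atlas + Mira: cost 7 + 12 = 19 ≤ 29, return 14 + 3 = 17.
Best is Atlas and Rigel with total return 20.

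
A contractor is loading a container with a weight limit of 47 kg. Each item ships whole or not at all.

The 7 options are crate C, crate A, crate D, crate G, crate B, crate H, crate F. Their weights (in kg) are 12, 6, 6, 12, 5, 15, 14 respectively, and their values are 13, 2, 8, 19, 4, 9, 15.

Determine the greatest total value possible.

Allowing fractional choices, the relaxed optimum would be about 57.4, but items are indivisible.
crate C + crate D + crate G + crate F: weight 12 + 6 + 12 + 14 = 44 ≤ 47, value 13 + 8 + 19 + 15 = 55.
crate C + crate G + crate B + crate F: weight 12 + 12 + 5 + 14 = 43 ≤ 47, value 13 + 19 + 4 + 15 = 51.
Best is crate C, crate D, crate G, and crate F with total value 55.

55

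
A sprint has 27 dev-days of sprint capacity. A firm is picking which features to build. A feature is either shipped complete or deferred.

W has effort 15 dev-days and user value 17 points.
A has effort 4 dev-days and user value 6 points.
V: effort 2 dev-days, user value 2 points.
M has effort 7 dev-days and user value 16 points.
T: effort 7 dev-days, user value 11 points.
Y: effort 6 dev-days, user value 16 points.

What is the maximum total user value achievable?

51

Allowing fractional choices, the relaxed optimum would be about 52.4, but features are indivisible.
A + V + M + T + Y: effort 4 + 2 + 7 + 7 + 6 = 26 ≤ 27, user value 6 + 2 + 16 + 11 + 16 = 51.
A + M + T + Y: effort 4 + 7 + 7 + 6 = 24 ≤ 27, user value 6 + 16 + 11 + 16 = 49.
Best is A, V, M, T, and Y with total user value 51.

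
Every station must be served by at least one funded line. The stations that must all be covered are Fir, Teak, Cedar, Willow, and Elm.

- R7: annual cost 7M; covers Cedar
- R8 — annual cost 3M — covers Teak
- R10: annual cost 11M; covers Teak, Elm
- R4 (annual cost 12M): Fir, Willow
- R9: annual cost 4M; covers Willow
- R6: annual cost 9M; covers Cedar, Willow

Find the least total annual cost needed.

The greedy cost-per-new-station heuristic would pick R8, R9, R7, R10, and R4 for 37, but a cheaper cover exists.
Choose R7, R10, and R4: together they cover Fir, Teak, Cedar, Willow, Elm — every station.
Total annual cost: 7 + 11 + 12 = 30.
No cover costs less than 30.

30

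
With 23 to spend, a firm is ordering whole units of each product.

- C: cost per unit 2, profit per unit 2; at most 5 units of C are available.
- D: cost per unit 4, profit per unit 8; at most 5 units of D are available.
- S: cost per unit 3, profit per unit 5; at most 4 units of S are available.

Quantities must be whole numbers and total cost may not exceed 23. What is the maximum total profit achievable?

45

This is a bounded integer knapsack.
Take 5×D and 1×S: cost 23 ≤ 23, profit 5·8 + 1·5 = 45.
D has the best ratio (8/4) and is taken to its limit of 5; remaining capacity is filled optimally with the others.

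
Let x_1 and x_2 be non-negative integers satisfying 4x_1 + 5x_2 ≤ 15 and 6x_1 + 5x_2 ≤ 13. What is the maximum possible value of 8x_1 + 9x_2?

18

Relaxing integrality, the LP optimum is 23.40 at (x_1,x_2) = (0, 2.6), which is not an integer point.
(x_1,x_2)=(0,2): 4·0+5·2=10≤15, 6·0+5·2=10≤13, objective 18.
(x_1,x_2)=(1,1): 4·1+5·1=9≤15, 6·1+5·1=11≤13, objective 17.
(x_1,x_2)=(0,1): 4·0+5·1=5≤15, 6·0+5·1=5≤13, objective 9.
Maximum is 18 at (x_1,x_2)=(0,2).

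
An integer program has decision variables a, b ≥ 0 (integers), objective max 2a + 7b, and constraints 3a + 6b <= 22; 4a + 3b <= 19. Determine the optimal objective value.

23

(a,b)=(1,3): 3·1+6·3=21≤22, 4·1+3·3=13≤19, objective 23.
(a,b)=(0,3): 3·0+6·3=18≤22, 4·0+3·3=9≤19, objective 21.
Maximum is 23 at (a,b)=(1,3).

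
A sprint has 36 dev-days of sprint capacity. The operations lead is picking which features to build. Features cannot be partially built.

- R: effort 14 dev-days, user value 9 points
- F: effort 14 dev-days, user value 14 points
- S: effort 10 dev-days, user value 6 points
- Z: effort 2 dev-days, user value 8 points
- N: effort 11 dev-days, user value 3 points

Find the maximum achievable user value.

This is an integer program with binary decision variables.
F + S + Z: effort 14 + 10 + 2 = 26 ≤ 36, user value 14 + 6 + 8 = 28.
F + Z + N: effort 14 + 2 + 11 = 27 ≤ 36, user value 14 + 8 + 3 = 25.
R + F + Z: effort 14 + 14 + 2 = 30 ≤ 36, user value 9 + 14 + 8 = 31.
Best is R, F, and Z with total user value 31.

31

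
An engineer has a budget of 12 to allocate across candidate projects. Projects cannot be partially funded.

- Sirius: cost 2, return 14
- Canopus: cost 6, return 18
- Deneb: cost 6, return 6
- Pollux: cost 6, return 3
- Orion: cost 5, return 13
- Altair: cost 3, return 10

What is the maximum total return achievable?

Allowing fractional choices, the relaxed optimum would be about 44.6, but projects are indivisible.
Sirius + Orion + Altair: cost 2 + 5 + 3 = 10 ≤ 12, return 14 + 13 + 10 = 37.
Sirius + Canopus: cost 2 + 6 = 8 ≤ 12, return 14 + 18 = 32.
Sirius + Canopus + Altair: cost 2 + 6 + 3 = 11 ≤ 12, return 14 + 18 + 10 = 42.
Best is Sirius, Canopus, and Altair with total return 42.

42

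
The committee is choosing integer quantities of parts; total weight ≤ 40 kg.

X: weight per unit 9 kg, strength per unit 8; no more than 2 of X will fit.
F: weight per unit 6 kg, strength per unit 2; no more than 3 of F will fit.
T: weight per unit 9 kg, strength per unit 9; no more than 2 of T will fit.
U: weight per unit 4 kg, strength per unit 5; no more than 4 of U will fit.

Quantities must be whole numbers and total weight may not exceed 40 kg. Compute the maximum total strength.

41

Take 1×X, 2×T, and 3×U: weight 39 ≤ 40, strength 1·8 + 2·9 + 3·5 = 41.
No other integer combination yields more.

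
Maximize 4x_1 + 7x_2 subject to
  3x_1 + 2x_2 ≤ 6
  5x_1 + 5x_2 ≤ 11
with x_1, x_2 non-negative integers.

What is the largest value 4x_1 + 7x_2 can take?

14

Relaxing integrality, the LP optimum is 15.40 at (x_1,x_2) = (0, 2.2), which is not an integer point.
(x_1,x_2)=(0,2): 3·0+2·2=4≤6, 5·0+5·2=10≤11, objective 14.
(x_1,x_2)=(1,1): 3·1+2·1=5≤6, 5·1+5·1=10≤11, objective 11.
(x_1,x_2)=(0,1): 3·0+2·1=2≤6, 5·0+5·1=5≤11, objective 7.
No feasible integer point exceeds 14.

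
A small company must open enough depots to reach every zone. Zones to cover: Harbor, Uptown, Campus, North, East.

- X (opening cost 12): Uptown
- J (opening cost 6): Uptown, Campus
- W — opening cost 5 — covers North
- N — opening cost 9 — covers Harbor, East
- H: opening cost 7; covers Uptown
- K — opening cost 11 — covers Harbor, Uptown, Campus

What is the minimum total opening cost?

20

Choose J, W, and N: together they cover Harbor, Uptown, Campus, North, East — every zone.
Total opening cost: 6 + 5 + 9 = 20.
No cover costs less than 20.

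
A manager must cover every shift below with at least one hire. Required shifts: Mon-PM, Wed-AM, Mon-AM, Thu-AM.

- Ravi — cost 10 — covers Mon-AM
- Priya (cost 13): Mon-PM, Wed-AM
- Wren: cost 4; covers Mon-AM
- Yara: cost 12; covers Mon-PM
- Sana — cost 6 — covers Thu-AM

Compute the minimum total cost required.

Choose Priya, Wren, and Sana: together they cover Mon-PM, Wed-AM, Mon-AM, Thu-AM — every shift.
Total cost: 13 + 4 + 6 = 23.
No cover costs less than 23.

23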